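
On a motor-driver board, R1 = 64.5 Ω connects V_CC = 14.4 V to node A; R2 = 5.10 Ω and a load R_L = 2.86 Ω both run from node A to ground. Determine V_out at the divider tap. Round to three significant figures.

V_out ≈ 0.398 V

The load sits in parallel with R2, giving an effective lower resistance R2' = R2·R_L/(R2+R_L) = 1.832 Ω.
Now apply the divider: V_out = 14.4 × 0.02762 = 0.3978 V.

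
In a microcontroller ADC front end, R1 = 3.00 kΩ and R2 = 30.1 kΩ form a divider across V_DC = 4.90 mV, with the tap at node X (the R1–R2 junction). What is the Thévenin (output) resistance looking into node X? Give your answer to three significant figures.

Looking into X with the source shorted: R_th = R1·R2/(R1+R2) = 3.000 × 30.1/33.10 = 2.728 kΩ.

R_th ≈ 2.73 kΩ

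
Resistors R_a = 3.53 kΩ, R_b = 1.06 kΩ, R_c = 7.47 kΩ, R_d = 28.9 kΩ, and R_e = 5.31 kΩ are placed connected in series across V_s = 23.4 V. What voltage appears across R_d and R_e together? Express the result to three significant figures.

ΣR = 3.53 + 1.06 + 7.47 + 28.9 + 5.31 = 46.27 kΩ.
R_{R_d..R_e} = 28.9 + 5.31 = 34.21 kΩ.
Voltage divider: V = V_s · (34.21 / 46.27) = 23.4 × 0.7394 = 17.30 V.

V ≈ 17.3 V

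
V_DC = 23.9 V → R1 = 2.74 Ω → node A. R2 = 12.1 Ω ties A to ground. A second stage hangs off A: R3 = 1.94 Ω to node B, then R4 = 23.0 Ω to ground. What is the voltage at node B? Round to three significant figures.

V_B ≈ 16.5 V

Node A sees R2 in parallel with the series input of stage 2, R3 + R4 = 24.94 Ω.
R2 ‖ (R3+R4) = 8.147 Ω.
V_A = 23.9 × 8.147/(2.74 + 8.147) = 17.89 V.
V_B = V_A × 0.9222 = 16.49 V.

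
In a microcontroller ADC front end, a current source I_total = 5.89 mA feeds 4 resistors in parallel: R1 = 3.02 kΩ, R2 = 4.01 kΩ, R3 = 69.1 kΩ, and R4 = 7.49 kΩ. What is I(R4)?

I ≈ 1.08 mA

Conductances: ΣG = 1/3.02 + 1/4.01 + 1/69.1 + 1/7.49 = 0.7285 (1/kΩ).
Current divider: I(R4) = I_total · G_k/ΣG = 5.89 × (0.1335/0.7285) = 5.89 × 0.1833 = 1.079 mA.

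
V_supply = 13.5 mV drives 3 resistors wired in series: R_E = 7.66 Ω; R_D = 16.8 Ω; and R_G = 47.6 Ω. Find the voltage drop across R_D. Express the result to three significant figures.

V ≈ 3.15 mV

Series total: ΣR = 7.66 + 16.8 + 47.6 = 72.06 Ω.
Voltage divider: V = V_supply · (16.80 / 72.06) = 13.5 × 0.2331 = 3.147 mV.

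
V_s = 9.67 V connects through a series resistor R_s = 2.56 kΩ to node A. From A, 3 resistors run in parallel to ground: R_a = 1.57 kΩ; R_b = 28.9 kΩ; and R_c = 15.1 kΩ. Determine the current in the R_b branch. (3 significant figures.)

Equivalent of the parallel group: R_p = 1.355 kΩ.
Node voltage V_A = V_s · R_p/(R_s + R_p) = 9.67 × 0.3462 = 3.348 V.
I(R_b) = V_A / R_b = 3.348/28.9 = 0.1158 mA.

I ≈ 0.116 mA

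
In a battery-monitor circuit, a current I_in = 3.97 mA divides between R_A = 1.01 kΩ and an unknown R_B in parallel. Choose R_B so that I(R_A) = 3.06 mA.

The fraction through R_A equals R_B/(R_A+R_B).
3.06/3.97 = R_B/(R_A + R_B) → R_B = R_A · (0.7708)/(1 − 0.7708) = 1.01 × 3.363 = 3.396 kΩ.

R_B ≈ 3.40 kΩ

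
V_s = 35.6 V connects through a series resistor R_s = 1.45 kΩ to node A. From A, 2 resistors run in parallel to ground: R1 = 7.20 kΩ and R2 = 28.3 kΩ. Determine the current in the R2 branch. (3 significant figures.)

I ≈ 1.00 mA

Equivalent of the parallel group: R_p = 5.740 kΩ.
V_A by voltage divider: V_A = 35.6 × 5.740/(1.45 + 5.740) = 28.42 V.
I(R2) = V_A / R2 = 28.42/28.3 = 1.004 mA.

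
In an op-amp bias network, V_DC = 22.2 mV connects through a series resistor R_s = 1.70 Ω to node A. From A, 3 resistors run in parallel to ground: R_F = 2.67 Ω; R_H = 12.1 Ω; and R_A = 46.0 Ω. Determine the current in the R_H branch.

Equivalent of the parallel group: R_p = 2.088 Ω.
Node voltage V_A = V_DC · R_p/(R_s + R_p) = 22.2 × 0.5512 = 12.24 mV.
Branch current I = V_A/R_H = 12.24/12.1 = 1.011 mA.

I ≈ 1.01 mA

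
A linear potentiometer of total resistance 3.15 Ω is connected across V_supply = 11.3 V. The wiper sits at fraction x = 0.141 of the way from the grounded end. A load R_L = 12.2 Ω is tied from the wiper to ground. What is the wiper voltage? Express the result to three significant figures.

Split the track: R_lower = x·R_p = 0.4441 Ω, R_upper = (1−x)·R_p = 2.706 Ω.
(x·R_p) ‖ R_L = 0.4285 Ω.
Then V_out = V_supply · 0.4285/(2.706 + 0.4285) = 1.545 V.

V_out ≈ 1.54 V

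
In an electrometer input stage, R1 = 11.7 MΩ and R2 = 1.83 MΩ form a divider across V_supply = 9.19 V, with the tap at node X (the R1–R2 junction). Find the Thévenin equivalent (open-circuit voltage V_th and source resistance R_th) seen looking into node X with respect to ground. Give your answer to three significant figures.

Open-circuit (no load on X): V_th = V_supply · R2/(R1 + R2) = 9.19 × 1.83/(11.70 + 1.83) = 1.243 V.
Looking into X with the source shorted: R_th = R1·R2/(R1+R2) = 11.70 × 1.83/13.53 = 1.582 MΩ.

V_th ≈ 1.24 V, R_th ≈ 1.58 MΩ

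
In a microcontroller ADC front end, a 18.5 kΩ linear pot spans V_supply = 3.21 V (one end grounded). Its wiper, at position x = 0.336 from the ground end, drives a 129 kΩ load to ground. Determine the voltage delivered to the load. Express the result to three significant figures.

The pot divides into 12.28 kΩ above the wiper and 6.216 kΩ below.
R_L loads the lower segment: effective lower R = 5.930 kΩ.
Then V_out = V_supply · 5.930/(12.28 + 5.930) = 1.045 V.

V_out ≈ 1.05 V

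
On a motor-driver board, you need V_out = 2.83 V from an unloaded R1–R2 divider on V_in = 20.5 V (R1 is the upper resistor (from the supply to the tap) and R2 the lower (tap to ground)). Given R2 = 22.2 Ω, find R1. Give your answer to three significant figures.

Required fraction k = V_out/V_in = 0.1380.
Rearranging, R1 = R2·(1−k)/k = 22.2 × 6.244 = 138.6 Ω.

R1 ≈ 139 Ω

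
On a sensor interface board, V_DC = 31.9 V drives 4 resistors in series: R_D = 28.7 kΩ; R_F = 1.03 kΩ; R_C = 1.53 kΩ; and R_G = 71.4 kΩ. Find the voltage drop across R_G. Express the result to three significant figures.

Series total: ΣR = 28.7 + 1.03 + 1.53 + 71.4 = 102.7 kΩ.
Voltage divider: V = V_DC · (71.40 / 102.7) = 31.9 × 0.6955 = 22.19 V.

V ≈ 22.2 V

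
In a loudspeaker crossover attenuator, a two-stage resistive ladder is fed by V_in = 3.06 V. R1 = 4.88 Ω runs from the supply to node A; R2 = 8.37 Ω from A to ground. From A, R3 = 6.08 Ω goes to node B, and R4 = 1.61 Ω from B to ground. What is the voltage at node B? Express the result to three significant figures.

The second stage (R3 + R4 = 7.690 Ω) loads node A in parallel with R2.
R2 ‖ (R3+R4) = 4.008 Ω.
V_A = 3.06 × 4.008/(4.88 + 4.008) = 1.380 V.
Stage 2 is unloaded, so V_B = V_A · R4/(R3+R4) = 1.380 × 1.61/7.690 = 0.2889 V.

V_B ≈ 0.289 V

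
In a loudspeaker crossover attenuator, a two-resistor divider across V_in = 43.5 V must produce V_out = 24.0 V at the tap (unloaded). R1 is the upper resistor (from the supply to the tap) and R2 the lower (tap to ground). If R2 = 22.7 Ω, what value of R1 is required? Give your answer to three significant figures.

R1 ≈ 18.4 Ω

The divider ratio is R2/(R1+R2) = 24.0/43.5 = 0.5517.
R1 = R2·(1/k − 1) = 22.7 × 0.8125 = 18.44 Ω.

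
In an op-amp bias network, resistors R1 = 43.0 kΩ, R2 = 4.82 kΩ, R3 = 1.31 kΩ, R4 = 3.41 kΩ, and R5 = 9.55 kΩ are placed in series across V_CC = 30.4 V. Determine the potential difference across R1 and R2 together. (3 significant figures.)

Series total: ΣR = 43.0 + 4.82 + 1.31 + 3.41 + 9.55 = 62.09 kΩ.
R_{R1..R2} = 43.0 + 4.82 = 47.82 kΩ.
Voltage divider: V = V_CC · (47.82 / 62.09) = 30.4 × 0.7702 = 23.41 V.

V ≈ 23.4 V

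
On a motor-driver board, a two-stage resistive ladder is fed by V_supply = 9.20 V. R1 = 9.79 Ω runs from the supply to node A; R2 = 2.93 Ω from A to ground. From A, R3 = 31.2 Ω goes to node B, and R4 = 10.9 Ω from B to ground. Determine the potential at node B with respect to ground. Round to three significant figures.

V_B ≈ 0.521 V

The second stage (R3 + R4 = 42.10 Ω) loads node A in parallel with R2.
R2 ‖ (R3+R4) = 2.739 Ω.
V_A = 9.20 × 2.739/(9.79 + 2.739) = 2.011 V.
V_B = V_A × 0.2589 = 0.5208 V.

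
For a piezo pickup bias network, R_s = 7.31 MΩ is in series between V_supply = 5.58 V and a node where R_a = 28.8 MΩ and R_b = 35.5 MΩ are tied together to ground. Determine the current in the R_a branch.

I ≈ 0.133 µA

Combine the parallel branches: R_p = (1/28.8 + 1/35.5)⁻¹ = 15.90 MΩ.
V_A = 5.58 × 15.90/23.21 = 3.823 V.
I(R_a) = V_A / R_a = 3.823/28.8 = 0.1327 µA.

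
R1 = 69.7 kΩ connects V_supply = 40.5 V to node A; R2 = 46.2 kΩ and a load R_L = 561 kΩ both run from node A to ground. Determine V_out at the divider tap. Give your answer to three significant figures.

V_out ≈ 15.4 V

The load sits in parallel with R2, giving an effective lower resistance R2' = R2·R_L/(R2+R_L) = 42.68 kΩ.
Now apply the divider: V_out = 40.5 × 0.3798 = 15.38 V.
(Unloaded it would be 16.1 V; the load pulls it down.)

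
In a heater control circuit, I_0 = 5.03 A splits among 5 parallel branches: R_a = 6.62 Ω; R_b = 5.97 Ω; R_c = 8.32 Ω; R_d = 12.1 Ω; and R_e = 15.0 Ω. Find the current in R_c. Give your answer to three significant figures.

ΣG = 1/6.62 + 1/5.97 + 1/8.32 + 1/12.1 + 1/15.0 = 0.5881.
By the current-divider rule, I = I_0 · G_k/ΣG = 5.03 × 0.2044 = 1.028 A.

I ≈ 1.03 A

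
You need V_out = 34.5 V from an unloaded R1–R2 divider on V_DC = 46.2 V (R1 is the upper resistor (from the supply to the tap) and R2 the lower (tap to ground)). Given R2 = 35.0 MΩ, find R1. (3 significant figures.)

The divider ratio is R2/(R1+R2) = 34.5/46.2 = 0.7468.
So R1 = R2 · (V_DC/V_out − 1) = 35.0 × (46.2/34.5 − 1) = 35.0 × 0.3391 = 11.87 MΩ.

R1 ≈ 11.9 MΩ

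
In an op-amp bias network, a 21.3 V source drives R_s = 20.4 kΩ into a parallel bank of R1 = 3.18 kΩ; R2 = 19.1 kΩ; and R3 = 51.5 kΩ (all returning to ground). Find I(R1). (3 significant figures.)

Combine the parallel branches: R_p = (1/3.18 + 1/19.1 + 1/51.5)⁻¹ = 2.589 kΩ.
V_A = 21.3 × 2.589/22.99 = 2.399 V.
Branch current I = V_A/R1 = 2.399/3.18 = 0.7544 mA.

I ≈ 0.754 mA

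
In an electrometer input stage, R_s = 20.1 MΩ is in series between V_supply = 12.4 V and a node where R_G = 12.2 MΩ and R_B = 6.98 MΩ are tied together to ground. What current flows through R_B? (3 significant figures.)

Parallel bank: R_p = 1/(1/12.2 + 1/6.98) = 4.440 MΩ.
V_A by voltage divider: V_A = 12.4 × 4.440/(20.1 + 4.440) = 2.243 V.
I(R_B) = V_A / R_B = 2.243/6.98 = 0.3214 µA.
(Equivalently: I_total = 0.5053 µA, then current-divider fraction G_k/ΣG = 0.6361.)

I ≈ 0.321 µA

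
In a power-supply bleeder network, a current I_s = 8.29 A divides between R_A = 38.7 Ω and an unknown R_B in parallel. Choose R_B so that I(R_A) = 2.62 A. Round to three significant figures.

R_B ≈ 17.9 Ω

The fraction through R_A equals R_B/(R_A+R_B).
2.62/8.29 = R_B/(R_A + R_B) → R_B = R_A · (0.3160)/(1 − 0.3160) = 38.7 × 0.4621 = 17.88 Ω.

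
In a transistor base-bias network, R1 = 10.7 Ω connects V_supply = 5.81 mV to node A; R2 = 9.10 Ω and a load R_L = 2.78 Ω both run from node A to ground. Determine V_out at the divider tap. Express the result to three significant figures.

First combine the lower leg with the load: R2 ‖ R_L = 2.129 Ω.
Then V_out = V_supply · R2'/(R1 + R2') = 5.81 × 2.129/12.83 = 0.9644 mV.
(Unloaded it would be 2.67 mV; the load pulls it down.)

V_out ≈ 0.964 mV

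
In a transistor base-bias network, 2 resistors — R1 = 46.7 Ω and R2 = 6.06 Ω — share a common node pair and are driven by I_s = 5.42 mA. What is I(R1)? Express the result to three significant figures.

I ≈ 0.623 mA

With just two branches, the current splits inversely with resistance.
I(R1) = 5.42 × 6.06/(46.7 + 6.06) = 5.42 × 0.1149 = 0.6225 mA.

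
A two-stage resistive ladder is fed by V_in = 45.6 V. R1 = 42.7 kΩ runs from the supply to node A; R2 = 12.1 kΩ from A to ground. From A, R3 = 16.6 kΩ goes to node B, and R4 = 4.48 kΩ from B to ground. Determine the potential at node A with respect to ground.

The second stage (R3 + R4 = 21.08 kΩ) loads node A in parallel with R2.
R2 ‖ (R3+R4) = 7.687 kΩ.
V_A = 45.6 × 7.687/(42.7 + 7.687) = 6.957 V.

V_A ≈ 6.96 V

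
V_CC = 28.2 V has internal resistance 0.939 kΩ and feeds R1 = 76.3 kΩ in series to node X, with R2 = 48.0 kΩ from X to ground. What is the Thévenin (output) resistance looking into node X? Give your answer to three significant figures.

R1' = 0.939 + 76.3 = 77.24 kΩ (source resistance + R1).
With V_CC suppressed (replaced by a short), R_th = R1' ‖ R2 = (77.24 × 48.0)/(77.24 + 48.0) = 29.60 kΩ.

R_th ≈ 29.6 kΩ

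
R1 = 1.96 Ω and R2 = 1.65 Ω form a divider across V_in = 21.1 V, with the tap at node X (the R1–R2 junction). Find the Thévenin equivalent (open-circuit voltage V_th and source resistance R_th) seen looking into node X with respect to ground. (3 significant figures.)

V_th ≈ 9.64 V, R_th ≈ 0.896 Ω

With X open, the divider is unloaded: V_th = 21.1 × 1.65/3.610 = 9.644 V.
Looking into X with the source shorted: R_th = R1·R2/(R1+R2) = 1.960 × 1.65/3.610 = 0.8958 Ω.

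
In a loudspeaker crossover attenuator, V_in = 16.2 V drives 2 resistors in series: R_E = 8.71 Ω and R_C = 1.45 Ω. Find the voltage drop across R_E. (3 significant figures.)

Series total: ΣR = 8.71 + 1.45 = 10.16 Ω.
Voltage divider: V = V_in · (8.710 / 10.16) = 16.2 × 0.8573 = 13.89 V.

V ≈ 13.9 V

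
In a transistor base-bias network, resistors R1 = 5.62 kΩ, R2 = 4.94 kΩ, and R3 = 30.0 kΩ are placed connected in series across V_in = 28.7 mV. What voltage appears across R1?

Series total: ΣR = 5.62 + 4.94 + 30.0 = 40.56 kΩ.
Voltage divider: V = V_in · (5.620 / 40.56) = 28.7 × 0.1386 = 3.977 mV.

V ≈ 3.98 mV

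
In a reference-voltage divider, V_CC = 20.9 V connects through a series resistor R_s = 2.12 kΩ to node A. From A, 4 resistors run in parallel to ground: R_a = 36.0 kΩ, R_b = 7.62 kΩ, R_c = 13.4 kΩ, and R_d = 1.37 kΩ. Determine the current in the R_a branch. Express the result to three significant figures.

Equivalent of the parallel group: R_p = 1.038 kΩ.
V_A = 20.9 × 1.038/3.158 = 6.869 V.
Branch current I = V_A/R_a = 6.869/36.0 = 0.1908 mA.

I ≈ 0.191 mA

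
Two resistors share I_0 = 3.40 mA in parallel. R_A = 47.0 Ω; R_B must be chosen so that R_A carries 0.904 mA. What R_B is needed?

R_B ≈ 17.0 Ω

Two-branch current divider: I_A = I_0 · R_B/(R_A + R_B).
0.904/3.40 = R_B/(R_A + R_B) → R_B = R_A · (0.2659)/(1 − 0.2659) = 47.0 × 0.3622 = 17.02 Ω.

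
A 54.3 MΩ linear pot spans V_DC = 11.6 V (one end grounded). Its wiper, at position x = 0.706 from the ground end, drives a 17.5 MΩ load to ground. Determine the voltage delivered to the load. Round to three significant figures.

V_out ≈ 4.98 V

Split the track: R_lower = x·R_p = 38.34 MΩ, R_upper = (1−x)·R_p = 15.96 MΩ.
R_L loads the lower segment: effective lower R = 12.02 MΩ.
Then V_out = V_DC · 12.02/(15.96 + 12.02) = 4.981 V.
(Unloaded: V_out = x·V_DC = 8.19 V.)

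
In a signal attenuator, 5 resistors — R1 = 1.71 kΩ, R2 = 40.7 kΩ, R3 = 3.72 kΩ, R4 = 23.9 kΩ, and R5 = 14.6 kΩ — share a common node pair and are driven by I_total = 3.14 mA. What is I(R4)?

I ≈ 0.133 mA

Conductances: ΣG = 1/1.71 + 1/40.7 + 1/3.72 + 1/23.9 + 1/14.6 = 0.9885 (1/kΩ).
By the current-divider rule, I = I_total · G_k/ΣG = 3.14 × 0.04233 = 0.1329 mA.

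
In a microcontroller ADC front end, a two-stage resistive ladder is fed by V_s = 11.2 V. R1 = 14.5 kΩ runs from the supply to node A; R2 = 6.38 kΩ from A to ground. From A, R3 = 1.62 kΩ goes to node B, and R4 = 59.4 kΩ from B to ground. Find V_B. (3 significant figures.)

V_B ≈ 3.11 V

Looking into the second stage from A: R3 + R4 = 61.02 kΩ appears in parallel with R2.
R2 ‖ (R3+R4) = 5.776 kΩ.
So V_A = 11.2 × 0.2849 = 3.191 V.
Stage 2 is unloaded, so V_B = V_A · R4/(R3+R4) = 3.191 × 59.4/61.02 = 3.106 V.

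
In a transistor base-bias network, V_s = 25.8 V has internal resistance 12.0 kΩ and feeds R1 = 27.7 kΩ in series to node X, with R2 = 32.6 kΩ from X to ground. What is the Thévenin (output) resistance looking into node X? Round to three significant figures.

R_th ≈ 17.9 kΩ

R1' = 12.0 + 27.7 = 39.70 kΩ (source resistance + R1).
With V_s suppressed (replaced by a short), R_th = R1' ‖ R2 = (39.70 × 32.6)/(39.70 + 32.6) = 17.90 kΩ.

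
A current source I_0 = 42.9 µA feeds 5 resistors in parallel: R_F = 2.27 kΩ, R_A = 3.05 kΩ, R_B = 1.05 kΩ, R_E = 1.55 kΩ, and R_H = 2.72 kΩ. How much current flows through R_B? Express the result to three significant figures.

ΣG = 1/2.27 + 1/3.05 + 1/1.05 + 1/1.55 + 1/2.72 = 2.734.
By the current-divider rule, I = I_0 · G_k/ΣG = 42.9 × 0.3484 = 14.95 µA.

I ≈ 14.9 µA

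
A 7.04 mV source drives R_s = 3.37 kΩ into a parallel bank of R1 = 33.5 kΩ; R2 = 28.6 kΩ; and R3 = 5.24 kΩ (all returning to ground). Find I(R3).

I ≈ 0.722 µA

Combine the parallel branches: R_p = (1/33.5 + 1/28.6 + 1/5.24)⁻¹ = 3.912 kΩ.
Node voltage V_A = V_in · R_p/(R_s + R_p) = 7.04 × 0.5372 = 3.782 mV.
Branch current I = V_A/R3 = 3.782/5.24 = 0.7217 µA.
(Equivalently: I_total = 0.9668 µA, then current-divider fraction G_k/ΣG = 0.7465.)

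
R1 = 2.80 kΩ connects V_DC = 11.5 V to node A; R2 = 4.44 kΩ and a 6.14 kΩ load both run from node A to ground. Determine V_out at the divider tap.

The load sits in parallel with R2, giving an effective lower resistance R2' = R2·R_L/(R2+R_L) = 2.577 kΩ.
Now apply the divider: V_out = 11.5 × 0.4792 = 5.511 V.

V_out ≈ 5.51 V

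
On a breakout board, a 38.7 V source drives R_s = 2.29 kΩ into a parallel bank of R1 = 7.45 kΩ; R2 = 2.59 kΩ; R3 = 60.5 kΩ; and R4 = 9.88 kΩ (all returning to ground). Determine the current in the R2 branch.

I ≈ 6.07 mA

Equivalent of the parallel group: R_p = 1.567 kΩ.
V_A by voltage divider: V_A = 38.7 × 1.567/(2.29 + 1.567) = 15.72 V.
I(R2) = V_A / R2 = 15.72/2.59 = 6.071 mA.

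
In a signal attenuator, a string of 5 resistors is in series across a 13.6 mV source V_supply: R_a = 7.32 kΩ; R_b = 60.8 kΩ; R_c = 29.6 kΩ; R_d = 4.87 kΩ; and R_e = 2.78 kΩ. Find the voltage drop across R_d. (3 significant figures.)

Total series resistance ΣR = 7.32 + 60.8 + 29.6 + 4.87 + 2.78 = 105.4 kΩ.
V = V_supply · R/ΣR = 13.6 × 0.04622 = 0.6286 mV.

V ≈ 0.629 mV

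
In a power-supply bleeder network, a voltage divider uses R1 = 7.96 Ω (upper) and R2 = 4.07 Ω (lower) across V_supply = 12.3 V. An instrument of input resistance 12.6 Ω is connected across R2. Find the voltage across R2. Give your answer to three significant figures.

R2 ‖ R_L = (4.07 × 12.6)/(4.07 + 12.6) = 3.076 Ω.
Then V_out = V_supply · R2'/(R1 + R2') = 12.3 × 3.076/11.04 = 3.429 V.
(Unloaded it would be 4.16 V; the load pulls it down.)

V_out ≈ 3.43 V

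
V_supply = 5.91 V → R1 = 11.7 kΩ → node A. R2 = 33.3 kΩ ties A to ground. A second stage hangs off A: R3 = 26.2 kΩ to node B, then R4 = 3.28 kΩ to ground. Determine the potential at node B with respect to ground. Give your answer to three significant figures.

The second stage (R3 + R4 = 29.48 kΩ) loads node A in parallel with R2.
R2 ‖ (R3+R4) = 15.64 kΩ.
First divider: V_A = V_supply · 15.64/(11.7 + 15.64) = 3.381 V.
Stage 2 is unloaded, so V_B = V_A · R4/(R3+R4) = 3.381 × 3.28/29.48 = 0.3761 V.

V_B ≈ 0.376 V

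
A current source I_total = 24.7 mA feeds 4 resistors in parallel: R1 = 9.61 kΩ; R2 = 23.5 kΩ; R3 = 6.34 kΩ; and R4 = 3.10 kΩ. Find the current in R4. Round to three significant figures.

ΣG = 1/9.61 + 1/23.5 + 1/6.34 + 1/3.10 = 0.6269.
R4 takes the fraction G_k/ΣG = 0.3226/0.6269 = 0.5145, so I = 24.7 × 0.5145 = 12.71 mA.

I ≈ 12.7 mA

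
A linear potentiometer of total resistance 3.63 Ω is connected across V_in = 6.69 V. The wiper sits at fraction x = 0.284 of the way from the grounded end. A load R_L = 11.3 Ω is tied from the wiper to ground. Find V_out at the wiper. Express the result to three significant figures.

V_out ≈ 1.78 V

Split the track: R_lower = x·R_p = 1.031 Ω, R_upper = (1−x)·R_p = 2.599 Ω.
R_L loads the lower segment: effective lower R = 0.9447 Ω.
Then V_out = V_in · 0.9447/(2.599 + 0.9447) = 1.783 V.
(Unloaded: V_out = x·V_in = 1.90 V.)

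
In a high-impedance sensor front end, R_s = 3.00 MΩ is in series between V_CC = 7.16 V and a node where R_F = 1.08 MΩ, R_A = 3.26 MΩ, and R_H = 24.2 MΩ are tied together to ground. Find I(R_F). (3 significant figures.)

I ≈ 1.37 µA

Parallel bank: R_p = 1/(1/1.08 + 1/3.26 + 1/24.2) = 0.7849 MΩ.
V_A = 7.16 × 0.7849/3.785 = 1.485 V.
I(R_F) = V_A / R_F = 1.485/1.08 = 1.375 µA.
(Check via current divider: I_total = 1.892 µA; share G_k/ΣG = 0.7268 → same result.)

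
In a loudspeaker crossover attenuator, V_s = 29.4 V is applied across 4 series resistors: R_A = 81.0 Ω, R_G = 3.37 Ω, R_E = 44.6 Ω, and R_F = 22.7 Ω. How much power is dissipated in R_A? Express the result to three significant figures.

ΣR = 151.7 Ω → I = 29.4/151.7 = 0.1938 A.
P(R_A) = I²·R_A = (0.1938)² × 81.0 = 3.044 W.

P ≈ 3.04 W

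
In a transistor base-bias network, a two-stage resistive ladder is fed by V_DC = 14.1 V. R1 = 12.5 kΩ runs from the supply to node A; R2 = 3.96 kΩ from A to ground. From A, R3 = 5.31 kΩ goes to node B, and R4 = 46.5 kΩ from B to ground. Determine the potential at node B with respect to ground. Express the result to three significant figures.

Node A sees R2 in parallel with the series input of stage 2, R3 + R4 = 51.81 kΩ.
Effective lower resistance at A: R2 ‖ 51.81 = 3.679 kΩ.
So V_A = 14.1 × 0.2274 = 3.206 V.
Then the unloaded second divider: V_B = V_A × R4/(R3+R4) = 3.206 × 0.8975 = 2.878 V.

V_B ≈ 2.88 V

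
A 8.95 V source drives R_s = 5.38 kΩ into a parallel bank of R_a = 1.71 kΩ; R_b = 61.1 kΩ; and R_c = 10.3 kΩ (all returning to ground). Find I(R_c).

Equivalent of the parallel group: R_p = 1.432 kΩ.
V_A by voltage divider: V_A = 8.95 × 1.432/(5.38 + 1.432) = 1.882 V.
I(R_c) = V_A / R_c = 1.882/10.3 = 0.1827 mA.
(Check via current divider: I_total = 1.314 mA; share G_k/ΣG = 0.1390 → same result.)

I ≈ 0.183 mA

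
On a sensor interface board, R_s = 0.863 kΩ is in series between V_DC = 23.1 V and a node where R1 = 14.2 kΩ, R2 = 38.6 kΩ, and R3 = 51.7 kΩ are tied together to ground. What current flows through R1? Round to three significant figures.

I ≈ 1.48 mA

Equivalent of the parallel group: R_p = 8.645 kΩ.
Node voltage V_A = V_DC · R_p/(R_s + R_p) = 23.1 × 0.9092 = 21.00 V.
I(R1) = V_A / R1 = 21.00/14.2 = 1.479 mA.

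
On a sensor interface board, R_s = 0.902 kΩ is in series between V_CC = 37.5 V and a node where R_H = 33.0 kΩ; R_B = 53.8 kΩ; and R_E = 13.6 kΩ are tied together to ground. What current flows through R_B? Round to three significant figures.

Parallel bank: R_p = 1/(1/33.0 + 1/53.8 + 1/13.6) = 8.169 kΩ.
V_A = 37.5 × 8.169/9.071 = 33.77 V.
I(R_B) = V_A / R_B = 33.77/53.8 = 0.6277 mA.

I ≈ 0.628 mA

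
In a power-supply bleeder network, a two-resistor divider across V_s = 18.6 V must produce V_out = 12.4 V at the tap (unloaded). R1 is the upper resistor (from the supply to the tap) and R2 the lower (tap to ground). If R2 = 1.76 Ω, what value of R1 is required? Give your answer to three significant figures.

V_out/V_s = R2/(R1+R2) = 0.6667.
R1 = R2·(1/k − 1) = 1.76 × 0.5000 = 0.8800 Ω.

R1 ≈ 0.880 Ω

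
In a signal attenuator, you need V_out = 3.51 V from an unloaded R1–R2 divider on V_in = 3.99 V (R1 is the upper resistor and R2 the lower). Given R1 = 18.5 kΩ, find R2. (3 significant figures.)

R2 ≈ 135 kΩ

The divider ratio is R2/(R1+R2) = 3.51/3.99 = 0.8797.
So R2 = R1 · V_out/(V_in − V_out) = 18.5 × 3.51/(3.99 − 3.51) = 18.5 × 7.312 = 135.3 kΩ.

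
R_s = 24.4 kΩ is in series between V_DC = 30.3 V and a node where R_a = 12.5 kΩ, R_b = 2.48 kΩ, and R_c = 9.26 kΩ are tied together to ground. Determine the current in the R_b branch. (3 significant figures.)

I ≈ 0.792 mA

Combine the parallel branches: R_p = (1/12.5 + 1/2.48 + 1/9.26)⁻¹ = 1.691 kΩ.
V_A = 30.3 × 1.691/26.09 = 1.964 V.
Branch current I = V_A/R_b = 1.964/2.48 = 0.7920 mA.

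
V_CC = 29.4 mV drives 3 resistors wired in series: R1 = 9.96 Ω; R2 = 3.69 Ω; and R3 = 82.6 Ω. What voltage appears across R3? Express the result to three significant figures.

Series total: ΣR = 9.96 + 3.69 + 82.6 = 96.25 Ω.
Voltage divider: V = V_CC · (82.60 / 96.25) = 29.4 × 0.8582 = 25.23 mV.

V ≈ 25.2 mV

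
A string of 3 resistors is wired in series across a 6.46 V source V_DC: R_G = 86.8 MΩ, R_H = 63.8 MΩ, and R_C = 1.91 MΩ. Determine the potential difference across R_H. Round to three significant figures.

V ≈ 2.70 V

ΣR = 86.8 + 63.8 + 1.91 = 152.5 MΩ.
By the voltage-divider rule, V = 6.46 × 63.80/152.5 = 2.702 V.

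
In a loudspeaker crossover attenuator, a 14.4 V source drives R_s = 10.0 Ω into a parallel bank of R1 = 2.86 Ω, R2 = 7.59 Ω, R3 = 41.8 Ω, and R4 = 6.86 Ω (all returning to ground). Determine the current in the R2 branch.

Parallel bank: R_p = 1/(1/2.86 + 1/7.59 + 1/41.8 + 1/6.86) = 1.536 Ω.
V_A = 14.4 × 1.536/11.54 = 1.917 V.
I(R2) = V_A / R2 = 1.917/7.59 = 0.2526 A.

I ≈ 0.253 A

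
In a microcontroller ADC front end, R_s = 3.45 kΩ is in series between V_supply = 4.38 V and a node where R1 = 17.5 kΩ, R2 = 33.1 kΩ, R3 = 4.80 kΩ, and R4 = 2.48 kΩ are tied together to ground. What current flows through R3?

Parallel bank: R_p = 1/(1/17.5 + 1/33.1 + 1/4.80 + 1/2.48) = 1.431 kΩ.
V_A = 4.38 × 1.431/4.881 = 1.284 V.
Branch current I = V_A/R3 = 1.284/4.80 = 0.2675 mA.
(Check via current divider: I_total = 0.8974 mA; share G_k/ΣG = 0.2981 → same result.)

I ≈ 0.267 mA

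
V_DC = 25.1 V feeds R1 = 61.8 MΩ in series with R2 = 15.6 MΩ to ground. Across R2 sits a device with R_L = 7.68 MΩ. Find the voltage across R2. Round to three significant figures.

R2 ‖ R_L = (15.6 × 7.68)/(15.6 + 7.68) = 5.146 MΩ.
Then V_out = V_DC · R2'/(R1 + R2') = 25.1 × 5.146/66.95 = 1.930 V.
(Unloaded it would be 5.06 V; the load pulls it down.)

V_out ≈ 1.93 V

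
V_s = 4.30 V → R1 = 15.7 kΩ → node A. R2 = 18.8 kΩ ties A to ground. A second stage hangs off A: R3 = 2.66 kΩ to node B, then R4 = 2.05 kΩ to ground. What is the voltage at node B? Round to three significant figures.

V_B ≈ 0.362 V

Looking into the second stage from A: R3 + R4 = 4.710 kΩ appears in parallel with R2.
R2 ‖ (R3+R4) = 3.766 kΩ.
First divider: V_A = V_s · 3.766/(15.7 + 3.766) = 0.8320 V.
Stage 2 is unloaded, so V_B = V_A · R4/(R3+R4) = 0.8320 × 2.05/4.710 = 0.3621 V.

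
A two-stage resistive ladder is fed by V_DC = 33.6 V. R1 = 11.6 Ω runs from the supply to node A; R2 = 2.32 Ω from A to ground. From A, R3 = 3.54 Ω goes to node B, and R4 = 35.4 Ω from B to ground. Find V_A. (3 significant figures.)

The second stage (R3 + R4 = 38.94 Ω) loads node A in parallel with R2.
R2 ‖ (R3+R4) = 2.190 Ω.
First divider: V_A = V_DC · 2.190/(11.6 + 2.190) = 5.335 V.

V_A ≈ 5.34 V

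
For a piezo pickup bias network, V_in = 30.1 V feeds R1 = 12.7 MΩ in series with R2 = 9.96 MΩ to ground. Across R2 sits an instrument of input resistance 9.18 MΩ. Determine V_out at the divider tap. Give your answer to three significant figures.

V_out ≈ 8.23 V

First combine the lower leg with the load: R2 ‖ R_L = 4.777 MΩ.
Voltage divider with the loaded lower leg: V_out = 30.1 × 4.777/(12.7 + 4.777) = 30.1 × 0.2733 = 8.227 V.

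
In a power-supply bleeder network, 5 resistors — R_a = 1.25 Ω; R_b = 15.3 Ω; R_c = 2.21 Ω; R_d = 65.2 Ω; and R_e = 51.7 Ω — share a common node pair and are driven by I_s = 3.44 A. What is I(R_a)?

ΣG = 1/1.25 + 1/15.3 + 1/2.21 + 1/65.2 + 1/51.7 = 1.353.
By the current-divider rule, I = I_s · G_k/ΣG = 3.44 × 0.5915 = 2.035 A.

I ≈ 2.03 A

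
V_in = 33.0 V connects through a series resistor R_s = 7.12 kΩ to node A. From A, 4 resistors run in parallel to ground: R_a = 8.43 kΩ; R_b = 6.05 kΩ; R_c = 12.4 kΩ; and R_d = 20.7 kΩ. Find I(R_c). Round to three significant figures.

Parallel bank: R_p = 1/(1/8.43 + 1/6.05 + 1/12.4 + 1/20.7) = 2.422 kΩ.
Node voltage V_A = V_in · R_p/(R_s + R_p) = 33.0 × 0.2538 = 8.376 V.
I(R_c) = V_A / R_c = 8.376/12.4 = 0.6755 mA.
(Equivalently: I_total = 3.458 mA, then current-divider fraction G_k/ΣG = 0.1953.)

I ≈ 0.676 mA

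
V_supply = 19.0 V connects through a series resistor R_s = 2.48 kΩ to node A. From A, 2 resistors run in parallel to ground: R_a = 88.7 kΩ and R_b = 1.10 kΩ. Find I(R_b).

I ≈ 5.26 mA

Equivalent of the parallel group: R_p = 1.087 kΩ.
V_A by voltage divider: V_A = 19.0 × 1.087/(2.48 + 1.087) = 5.788 V.
Branch current I = V_A/R_b = 5.788/1.10 = 5.262 mA.
(Equivalently: I_total = 5.327 mA, then current-divider fraction G_k/ΣG = 0.9878.)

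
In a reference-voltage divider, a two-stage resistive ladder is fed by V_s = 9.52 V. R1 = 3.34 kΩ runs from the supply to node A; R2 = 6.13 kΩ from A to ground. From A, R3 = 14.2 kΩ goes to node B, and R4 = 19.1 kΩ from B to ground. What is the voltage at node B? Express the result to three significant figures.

The second stage (R3 + R4 = 33.30 kΩ) loads node A in parallel with R2.
Effective lower resistance at A: R2 ‖ 33.30 = 5.177 kΩ.
V_A = 9.52 × 5.177/(3.34 + 5.177) = 5.787 V.
V_B = V_A × 0.5736 = 3.319 V.

V_B ≈ 3.32 V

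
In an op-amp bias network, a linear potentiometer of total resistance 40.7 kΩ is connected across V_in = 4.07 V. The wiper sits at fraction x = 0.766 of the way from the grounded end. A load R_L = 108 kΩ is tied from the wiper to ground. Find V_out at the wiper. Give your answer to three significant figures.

V_out ≈ 2.92 V

Split the track: R_lower = x·R_p = 31.18 kΩ, R_upper = (1−x)·R_p = 9.524 kΩ.
R_L loads the lower segment: effective lower R = 24.19 kΩ.
Then V_out = V_in · 24.19/(9.524 + 24.19) = 2.920 V.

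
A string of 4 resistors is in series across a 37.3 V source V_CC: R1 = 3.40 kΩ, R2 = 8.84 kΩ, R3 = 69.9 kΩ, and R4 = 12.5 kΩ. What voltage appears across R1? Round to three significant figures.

V ≈ 1.34 V

ΣR = 3.40 + 8.84 + 69.9 + 12.5 = 94.64 kΩ.
V = V_CC · R/ΣR = 37.3 × 0.03593 = 1.340 V.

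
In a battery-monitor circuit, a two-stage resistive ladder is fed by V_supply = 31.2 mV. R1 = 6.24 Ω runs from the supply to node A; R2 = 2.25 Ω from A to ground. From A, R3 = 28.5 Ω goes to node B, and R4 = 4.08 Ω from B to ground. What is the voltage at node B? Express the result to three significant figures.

V_B ≈ 0.985 mV

Node A sees R2 in parallel with the series input of stage 2, R3 + R4 = 32.58 Ω.
R2 ‖ (R3+R4) = 2.105 Ω.
So V_A = 31.2 × 0.2522 = 7.869 mV.
Then the unloaded second divider: V_B = V_A × R4/(R3+R4) = 7.869 × 0.1252 = 0.9855 mV.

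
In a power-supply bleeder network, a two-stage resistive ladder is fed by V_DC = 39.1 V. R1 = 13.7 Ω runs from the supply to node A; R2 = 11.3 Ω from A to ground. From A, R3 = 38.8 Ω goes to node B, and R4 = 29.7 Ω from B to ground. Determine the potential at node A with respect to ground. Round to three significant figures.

Node A sees R2 in parallel with the series input of stage 2, R3 + R4 = 68.50 Ω.
R2 ‖ (R3+R4) = 9.700 Ω.
So V_A = 39.1 × 0.4145 = 16.21 V.

V_A ≈ 16.2 V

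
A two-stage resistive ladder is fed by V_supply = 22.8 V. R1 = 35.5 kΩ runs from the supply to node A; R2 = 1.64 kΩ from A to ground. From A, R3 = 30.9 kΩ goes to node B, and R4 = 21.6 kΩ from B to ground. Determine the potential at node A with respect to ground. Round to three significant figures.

V_A ≈ 0.978 V

Looking into the second stage from A: R3 + R4 = 52.50 kΩ appears in parallel with R2.
R2 ‖ (R3+R4) = 1.590 kΩ.
V_A = 22.8 × 1.590/(35.5 + 1.590) = 0.9776 V.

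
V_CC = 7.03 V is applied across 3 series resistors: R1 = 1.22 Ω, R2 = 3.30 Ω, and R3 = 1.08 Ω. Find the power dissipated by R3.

Series current I = V_CC/ΣR = 7.03/5.600 = 1.255 A.
V(R3) = I·R = 1.356 V; P = V·I = 1.356 × 1.255 = 1.702 W.

P ≈ 1.70 W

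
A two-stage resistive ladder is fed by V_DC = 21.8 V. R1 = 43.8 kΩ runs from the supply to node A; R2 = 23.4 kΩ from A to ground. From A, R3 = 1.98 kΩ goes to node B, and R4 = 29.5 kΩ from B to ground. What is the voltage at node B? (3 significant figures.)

Node A sees R2 in parallel with the series input of stage 2, R3 + R4 = 31.48 kΩ.
Effective lower resistance at A: R2 ‖ 31.48 = 13.42 kΩ.
First divider: V_A = V_DC · 13.42/(43.8 + 13.42) = 5.114 V.
Then the unloaded second divider: V_B = V_A × R4/(R3+R4) = 5.114 × 0.9371 = 4.792 V.

V_B ≈ 4.79 V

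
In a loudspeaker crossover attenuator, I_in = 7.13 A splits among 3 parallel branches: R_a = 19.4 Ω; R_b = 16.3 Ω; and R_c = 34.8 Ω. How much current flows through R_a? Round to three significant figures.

I ≈ 2.59 A

Conductances: ΣG = 1/19.4 + 1/16.3 + 1/34.8 = 0.1416 (1/Ω).
Current divider: I(R_a) = I_in · G_k/ΣG = 7.13 × (0.05155/0.1416) = 7.13 × 0.3639 = 2.595 A.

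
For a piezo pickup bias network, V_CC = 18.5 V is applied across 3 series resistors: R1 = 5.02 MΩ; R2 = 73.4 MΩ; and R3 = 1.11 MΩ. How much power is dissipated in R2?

Series current I = V_CC/ΣR = 18.5/79.53 = 0.2326 µA.
P(R2) = I²·R2 = (0.2326)² × 73.4 = 3.972 µW.

P ≈ 3.97 µW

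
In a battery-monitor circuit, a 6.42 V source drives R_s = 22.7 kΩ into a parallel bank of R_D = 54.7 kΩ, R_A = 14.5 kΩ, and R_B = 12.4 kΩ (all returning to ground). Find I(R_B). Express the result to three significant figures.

I ≈ 0.108 mA

Combine the parallel branches: R_p = (1/54.7 + 1/14.5 + 1/12.4)⁻¹ = 5.956 kΩ.
V_A by voltage divider: V_A = 6.42 × 5.956/(22.7 + 5.956) = 1.334 V.
I(R_B) = V_A / R_B = 1.334/12.4 = 0.1076 mA.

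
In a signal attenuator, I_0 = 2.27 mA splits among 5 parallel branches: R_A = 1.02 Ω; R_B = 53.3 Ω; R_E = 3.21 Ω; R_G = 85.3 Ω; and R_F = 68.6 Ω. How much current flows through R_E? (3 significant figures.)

Total conductance ΣG = 1/1.02 + 1/53.3 + 1/3.21 + 1/85.3 + 1/68.6 = 1.337 (units of 1/Ω).
R_E takes the fraction G_k/ΣG = 0.3115/1.337 = 0.2330, so I = 2.27 × 0.2330 = 0.5289 mA.

I ≈ 0.529 mA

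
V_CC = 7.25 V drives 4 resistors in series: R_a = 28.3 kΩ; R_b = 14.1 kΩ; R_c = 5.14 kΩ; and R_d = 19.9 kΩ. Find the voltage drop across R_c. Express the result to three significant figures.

V ≈ 0.553 V

Total series resistance ΣR = 28.3 + 14.1 + 5.14 + 19.9 = 67.44 kΩ.
V = V_CC · R/ΣR = 7.25 × 0.07622 = 0.5526 V.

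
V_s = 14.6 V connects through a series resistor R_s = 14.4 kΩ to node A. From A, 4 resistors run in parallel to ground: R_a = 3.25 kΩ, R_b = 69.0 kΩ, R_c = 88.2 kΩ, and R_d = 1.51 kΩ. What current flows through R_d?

Parallel bank: R_p = 1/(1/3.25 + 1/69.0 + 1/88.2 + 1/1.51) = 1.004 kΩ.
V_A = 14.6 × 1.004/15.40 = 0.9518 V.
Branch current I = V_A/R_d = 0.9518/1.51 = 0.6303 mA.
(Check via current divider: I_total = 0.9478 mA; share G_k/ΣG = 0.6651 → same result.)

I ≈ 0.630 mA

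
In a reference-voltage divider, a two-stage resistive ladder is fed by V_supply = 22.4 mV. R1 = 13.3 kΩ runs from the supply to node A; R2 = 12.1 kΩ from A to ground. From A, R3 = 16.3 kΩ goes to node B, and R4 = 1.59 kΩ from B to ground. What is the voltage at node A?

The second stage (R3 + R4 = 17.89 kΩ) loads node A in parallel with R2.
R2 ‖ (R3+R4) = 7.218 kΩ.
So V_A = 22.4 × 0.3518 = 7.880 mV.

V_A ≈ 7.88 mV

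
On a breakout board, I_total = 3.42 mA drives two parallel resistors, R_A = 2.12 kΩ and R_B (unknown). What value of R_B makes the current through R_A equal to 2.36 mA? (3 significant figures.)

R_B ≈ 4.72 kΩ

Two-branch current divider: I_A = I_total · R_B/(R_A + R_B).
With f = 0.6901, R_B = R_A · f/(1−f) = 2.12 × 2.226 = 4.720 kΩ.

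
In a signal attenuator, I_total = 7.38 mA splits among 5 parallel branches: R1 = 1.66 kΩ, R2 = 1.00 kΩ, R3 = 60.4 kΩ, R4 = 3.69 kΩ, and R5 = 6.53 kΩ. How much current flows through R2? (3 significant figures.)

I ≈ 3.61 mA

ΣG = 1/1.66 + 1/1.00 + 1/60.4 + 1/3.69 + 1/6.53 = 2.043.
R2 takes the fraction G_k/ΣG = 1.000/2.043 = 0.4895, so I = 7.38 × 0.4895 = 3.612 mA.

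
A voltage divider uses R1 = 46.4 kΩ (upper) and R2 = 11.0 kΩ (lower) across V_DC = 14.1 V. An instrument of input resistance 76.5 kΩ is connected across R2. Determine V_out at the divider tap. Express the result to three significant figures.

The load sits in parallel with R2, giving an effective lower resistance R2' = R2·R_L/(R2+R_L) = 9.617 kΩ.
Then V_out = V_DC · R2'/(R1 + R2') = 14.1 × 9.617/56.02 = 2.421 V.

V_out ≈ 2.42 V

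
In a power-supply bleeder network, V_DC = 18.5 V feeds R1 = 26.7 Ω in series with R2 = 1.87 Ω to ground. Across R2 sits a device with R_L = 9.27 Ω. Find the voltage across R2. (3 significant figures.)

R2 ‖ R_L = (1.87 × 9.27)/(1.87 + 9.27) = 1.556 Ω.
Voltage divider with the loaded lower leg: V_out = 18.5 × 1.556/(26.7 + 1.556) = 18.5 × 0.05507 = 1.019 V.

V_out ≈ 1.02 V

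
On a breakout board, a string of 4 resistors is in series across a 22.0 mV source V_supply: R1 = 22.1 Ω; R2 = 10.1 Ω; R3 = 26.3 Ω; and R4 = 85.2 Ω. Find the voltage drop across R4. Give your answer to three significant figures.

V ≈ 13.0 mV

Series total: ΣR = 22.1 + 10.1 + 26.3 + 85.2 = 143.7 Ω.
V = V_supply · R/ΣR = 22.0 × 0.5929 = 13.04 mV.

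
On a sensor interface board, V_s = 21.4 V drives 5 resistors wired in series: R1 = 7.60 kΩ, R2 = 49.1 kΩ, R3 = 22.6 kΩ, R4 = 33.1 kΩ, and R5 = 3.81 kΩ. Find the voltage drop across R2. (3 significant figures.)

ΣR = 7.60 + 49.1 + 22.6 + 33.1 + 3.81 = 116.2 kΩ.
By the voltage-divider rule, V = 21.4 × 49.10/116.2 = 9.042 V.

V ≈ 9.04 V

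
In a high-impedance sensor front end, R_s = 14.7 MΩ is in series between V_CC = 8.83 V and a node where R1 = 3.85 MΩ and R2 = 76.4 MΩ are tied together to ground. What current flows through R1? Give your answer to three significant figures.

I ≈ 0.458 µA

Equivalent of the parallel group: R_p = 3.665 MΩ.
V_A by voltage divider: V_A = 8.83 × 3.665/(14.7 + 3.665) = 1.762 V.
I(R1) = V_A / R1 = 1.762/3.85 = 0.4577 µA.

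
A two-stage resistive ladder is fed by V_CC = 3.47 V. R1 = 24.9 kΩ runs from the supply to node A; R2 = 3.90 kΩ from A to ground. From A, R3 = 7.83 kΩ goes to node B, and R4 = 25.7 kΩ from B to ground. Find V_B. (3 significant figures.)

V_B ≈ 0.327 V

Node A sees R2 in parallel with the series input of stage 2, R3 + R4 = 33.53 kΩ.
Effective lower resistance at A: R2 ‖ 33.53 = 3.494 kΩ.
First divider: V_A = V_CC · 3.494/(24.9 + 3.494) = 0.4270 V.
Then the unloaded second divider: V_B = V_A × R4/(R3+R4) = 0.4270 × 0.7665 = 0.3273 V.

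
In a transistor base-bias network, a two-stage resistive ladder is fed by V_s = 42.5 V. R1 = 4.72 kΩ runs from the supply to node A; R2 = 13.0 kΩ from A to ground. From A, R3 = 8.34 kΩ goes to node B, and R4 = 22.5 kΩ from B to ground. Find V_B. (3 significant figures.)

V_B ≈ 20.5 V

The second stage (R3 + R4 = 30.84 kΩ) loads node A in parallel with R2.
R2 ‖ (R3+R4) = 9.145 kΩ.
So V_A = 42.5 × 0.6596 = 28.03 V.
Stage 2 is unloaded, so V_B = V_A · R4/(R3+R4) = 28.03 × 22.5/30.84 = 20.45 V.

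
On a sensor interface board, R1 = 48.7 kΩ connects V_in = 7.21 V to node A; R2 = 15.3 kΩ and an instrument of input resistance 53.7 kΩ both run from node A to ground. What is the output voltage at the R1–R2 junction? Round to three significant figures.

R2 ‖ R_L = (15.3 × 53.7)/(15.3 + 53.7) = 11.91 kΩ.
Then V_out = V_in · R2'/(R1 + R2') = 7.21 × 11.91/60.61 = 1.417 V.
(Unloaded it would be 1.72 V; the load pulls it down.)

V_out ≈ 1.42 V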